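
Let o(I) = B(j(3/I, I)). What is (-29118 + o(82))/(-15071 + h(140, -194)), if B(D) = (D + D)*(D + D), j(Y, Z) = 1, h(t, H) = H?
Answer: 29114/15265 ≈ 1.9072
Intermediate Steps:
B(D) = 4*D² (B(D) = (2*D)*(2*D) = 4*D²)
o(I) = 4 (o(I) = 4*1² = 4*1 = 4)
(-29118 + o(82))/(-15071 + h(140, -194)) = (-29118 + 4)/(-15071 - 194) = -29114/(-15265) = -29114*(-1/15265) = 29114/15265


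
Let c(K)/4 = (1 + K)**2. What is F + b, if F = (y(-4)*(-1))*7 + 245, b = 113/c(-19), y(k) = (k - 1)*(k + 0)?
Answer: 136193/1296 ≈ 105.09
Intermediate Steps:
c(K) = 4*(1 + K)**2
y(k) = k*(-1 + k) (y(k) = (-1 + k)*k = k*(-1 + k))
b = 113/1296 (b = 113/((4*(1 - 19)**2)) = 113/((4*(-18)**2)) = 113/((4*324)) = 113/1296 ≈ 0.087191)
F = 105 (F = (-4*(-1 - 4)*(-1))*7 + 245 = (-4*(-5)*(-1))*7 + 245 = (20*(-1))*7 + 245 = -20*7 + 245 = -140 + 245 = 105)
F + b = 105 + 113/1296 = 136193/1296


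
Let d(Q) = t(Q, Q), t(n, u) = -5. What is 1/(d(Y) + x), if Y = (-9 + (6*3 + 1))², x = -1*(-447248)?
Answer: 1/447243 ≈ 2.2359e-6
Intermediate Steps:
x = 447248
Y = 100 (Y = (-9 + (18 + 1))² = (-9 + 19)² = 10² = 100)
d(Q) = -5
1/(d(Y) + x) = 1/(-5 + 447248) = 1/447243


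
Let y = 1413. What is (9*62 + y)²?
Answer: 3884841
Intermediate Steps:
(9*62 + y)² = (9*62 + 1413)² = (558 + 1413)² = 1971² = 3884841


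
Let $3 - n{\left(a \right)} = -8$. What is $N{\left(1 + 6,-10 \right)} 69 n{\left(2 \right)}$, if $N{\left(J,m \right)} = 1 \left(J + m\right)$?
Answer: $-2277$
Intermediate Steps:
$n{\left(a \right)} = 11$ ($n{\left(a \right)} = 3 - -8 = 3 + 8 = 11$)
$N{\left(J,m \right)} = J + m$
$N{\left(1 + 6,-10 \right)} 69 n{\left(2 \right)} = \left(\left(1 + 6\right) - 10\right) 69 \cdot 11 = \left(7 - 10\right) 69 \cdot 11 = \left(-3\right) 69 \cdot 11 = \left(-207\right) 11 = -2277$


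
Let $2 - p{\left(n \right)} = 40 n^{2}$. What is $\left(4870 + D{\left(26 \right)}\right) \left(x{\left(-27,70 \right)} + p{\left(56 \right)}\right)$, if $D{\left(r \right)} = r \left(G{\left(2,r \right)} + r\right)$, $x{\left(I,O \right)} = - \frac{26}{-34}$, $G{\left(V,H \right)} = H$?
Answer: $-780470478$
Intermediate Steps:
$p{\left(n \right)} = 2 - 40 n^{2}$
$x{\left(I,O \right)} = \frac{13}{17}$ ($x{\left(I,O \right)} = \left(-26\right) \left(- \frac{1}{34}\right) = \frac{13}{17}$)
$D{\left(r \right)} = 2 r^{2}$ ($D{\left(r \right)} = r \left(r + r\right) = r 2 r = 2 r^{2}$)
$\left(4870 + D{\left(26 \right)}\right) \left(x{\left(-27,70 \right)} + p{\left(56 \right)}\right) = \left(4870 + 2 \cdot 26^{2}\right) \left(\frac{13}{17} + \left(2 - 40 \cdot 56^{2}\right)\right) = \left(4870 + 2 \cdot 676\right) \left(\frac{13}{17} + \left(2 - 125440\right)\right) = \left(4870 + 1352\right) \left(\frac{13}{17} + \left(2 - 125440\right)\right) = 6222 \left(\frac{13}{17} - 125438\right) = 6222 \left(- \frac{2132433}{17}\right) = -780470478$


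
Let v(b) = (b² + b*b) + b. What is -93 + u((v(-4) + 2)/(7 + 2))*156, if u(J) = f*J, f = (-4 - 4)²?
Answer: 33187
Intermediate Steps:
v(b) = b + 2*b² (v(b) = (b² + b²) + b = 2*b² + b = b + 2*b²)
f = 64 (f = (-8)² = 64)
u(J) = 64*J
-93 + u((v(-4) + 2)/(7 + 2))*156 = -93 + (64*((-4*(1 + 2*(-4)) + 2)/(7 + 2)))*156 = -93 + (64*((-4*(1 - 8) + 2)/9))*156 = -93 + (64*((-4*(-7) + 2)*(⅑)))*156 = -93 + (64*((28 + 2)*(⅑)))*156 = -93 + (64*(30*(⅑)))*156 = -93 + (64*(10/3))*156 = -93 + (640/3)*156 = -93 + 33280 = 33187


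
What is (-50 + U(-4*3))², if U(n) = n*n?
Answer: 8836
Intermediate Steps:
U(n) = n²
(-50 + U(-4*3))² = (-50 + (-4*3)²)² = (-50 + (-12)²)² = (-50 + 144)² = 94² = 8836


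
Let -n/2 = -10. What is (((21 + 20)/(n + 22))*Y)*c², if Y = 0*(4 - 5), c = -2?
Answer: 0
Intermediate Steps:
n = 20 (n = -2*(-10) = 20)
Y = 0 (Y = 0*(-1) = 0)
(((21 + 20)/(n + 22))*Y)*c² = (((21 + 20)/(20 + 22))*0)*(-2)² = ((41/42)*0)*4 = 0*4 = 0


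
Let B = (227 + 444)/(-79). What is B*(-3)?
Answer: 2013/79 ≈ 25.481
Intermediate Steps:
B = -671/79 (B = 671*(-1/79) = -671/79 ≈ -8.4937)
B*(-3) = -671/79*(-3) = 2013/79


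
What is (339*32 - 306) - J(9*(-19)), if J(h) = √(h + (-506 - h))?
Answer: 10542 - I*√506 ≈ 10542.0 - 22.494*I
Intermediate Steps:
J(h) = I*√506 (J(h) = √(-506) = I*√506)
(339*32 - 306) - J(9*(-19)) = (339*32 - 306) - I*√506 = (10848 - 306) - I*√506 = 10542 - I*√506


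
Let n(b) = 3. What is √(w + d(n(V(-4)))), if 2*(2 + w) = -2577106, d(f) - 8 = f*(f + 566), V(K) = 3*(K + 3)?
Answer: 2*I*√321710 ≈ 1134.4*I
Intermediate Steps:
V(K) = 9 + 3*K (V(K) = 3*(3 + K) = 9 + 3*K)
d(f) = 8 + f*(566 + f) (d(f) = 8 + f*(f + 566) = 8 + f*(566 + f))
w = -1288555 (w = -2 + (½)*(-2577106) = -2 - 1288553 = -1288555)
√(w + d(n(V(-4)))) = √(-1288555 + (8 + 3² + 566*3)) = √(-1288555 + (8 + 9 + 1698)) = √(-1288555 + 1715) = √(-1286840) = 2*I*√321710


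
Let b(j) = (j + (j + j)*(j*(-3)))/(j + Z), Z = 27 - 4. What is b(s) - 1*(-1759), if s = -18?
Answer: 6833/5 ≈ 1366.6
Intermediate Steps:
Z = 23
b(j) = (j - 6*j²)/(23 + j) (b(j) = (j + (j + j)*(j*(-3)))/(j + 23) = (j + (2*j)*(-3*j))/(23 + j) = (j - 6*j²)/(23 + j))
b(s) - 1*(-1759) = -18*(1 - 6*(-18))/(23 - 18) - 1*(-1759) = -18*(1 + 108)/5 + 1759 = -18*⅕*109 + 1759 = -1962/5 + 1759 = 6833/5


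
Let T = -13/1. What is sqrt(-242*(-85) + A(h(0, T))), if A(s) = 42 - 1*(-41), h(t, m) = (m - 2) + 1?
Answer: sqrt(20653) ≈ 143.71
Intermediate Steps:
T = -13 (T = -13*1 = -13)
h(t, m) = -1 + m (h(t, m) = (-2 + m) + 1 = -1 + m)
A(s) = 83 (A(s) = 42 + 41 = 83)
sqrt(-242*(-85) + A(h(0, T))) = sqrt(-242*(-85) + 83) = sqrt(20570 + 83) = sqrt(20653)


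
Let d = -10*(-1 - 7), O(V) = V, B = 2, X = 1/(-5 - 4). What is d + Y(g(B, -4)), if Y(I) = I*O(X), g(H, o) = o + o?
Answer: 728/9 ≈ 80.889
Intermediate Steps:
X = -1/9 (X = 1/(-9) = -1/9 ≈ -0.11111)
g(H, o) = 2*o
Y(I) = -I/9 (Y(I) = I*(-1/9) = -I/9)
d = 80 (d = -10*(-8) = 80)
d + Y(g(B, -4)) = 80 - 2*(-4)/9 = 80 - 1/9*(-8) = 80 + 8/9 = 728/9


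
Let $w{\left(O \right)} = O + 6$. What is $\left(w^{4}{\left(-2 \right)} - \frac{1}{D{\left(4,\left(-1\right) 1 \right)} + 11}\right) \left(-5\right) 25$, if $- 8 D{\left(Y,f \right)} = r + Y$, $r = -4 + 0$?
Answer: $- \frac{351875}{11} \approx -31989.0$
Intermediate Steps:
$r = -4$
$w{\left(O \right)} = 6 + O$
$D{\left(Y,f \right)} = \frac{1}{2} - \frac{Y}{8}$ ($D{\left(Y,f \right)} = - \frac{-4 + Y}{8} = \frac{1}{2} - \frac{Y}{8}$)
$\left(w^{4}{\left(-2 \right)} - \frac{1}{D{\left(4,\left(-1\right) 1 \right)} + 11}\right) \left(-5\right) 25 = \left(\left(6 - 2\right)^{4} - \frac{1}{\left(\frac{1}{2} - \frac{1}{2}\right) + 11}\right) \left(-5\right) 25 = \left(4^{4} - \frac{1}{\left(\frac{1}{2} - \frac{1}{2}\right) + 11}\right) \left(-5\right) 25 = \left(256 - \frac{1}{0 + 11}\right) \left(-5\right) 25 = \left(256 - \frac{1}{11}\right) \left(-5\right) 25 = \frac{2815}{11} \left(-5\right) 25 = \left(- \frac{14075}{11}\right) 25 = - \frac{351875}{11}$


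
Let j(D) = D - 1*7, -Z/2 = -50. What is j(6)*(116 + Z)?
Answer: -216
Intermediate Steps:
Z = 100 (Z = -2*(-50) = 100)
j(D) = -7 + D (j(D) = D - 7 = -7 + D)
j(6)*(116 + Z) = (-7 + 6)*(116 + 100) = -1*216 = -216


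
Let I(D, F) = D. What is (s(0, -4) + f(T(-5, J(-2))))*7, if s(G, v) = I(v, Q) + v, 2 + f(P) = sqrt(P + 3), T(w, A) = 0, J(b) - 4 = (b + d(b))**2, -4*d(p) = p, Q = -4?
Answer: -70 + 7*sqrt(3) ≈ -57.876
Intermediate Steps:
d(p) = -p/4
J(b) = 4 + 9*b**2/16 (J(b) = 4 + (b - b/4)**2 = 4 + (3*b/4)**2 = 4 + 9*b**2/16)
f(P) = -2 + sqrt(3 + P) (f(P) = -2 + sqrt(P + 3) = -2 + sqrt(3 + P))
s(G, v) = 2*v (s(G, v) = v + v = 2*v)
(s(0, -4) + f(T(-5, J(-2))))*7 = (2*(-4) + (-2 + sqrt(3 + 0)))*7 = (-8 + (-2 + sqrt(3)))*7 = (-10 + sqrt(3))*7 = -70 + 7*sqrt(3)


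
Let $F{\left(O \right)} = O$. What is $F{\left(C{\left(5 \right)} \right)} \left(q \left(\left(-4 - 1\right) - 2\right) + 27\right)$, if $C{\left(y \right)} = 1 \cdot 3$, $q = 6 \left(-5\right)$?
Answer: $711$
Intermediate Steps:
$q = -30$
$C{\left(y \right)} = 3$
$F{\left(C{\left(5 \right)} \right)} \left(q \left(\left(-4 - 1\right) - 2\right) + 27\right) = 3 \left(- 30 \left(\left(-4 - 1\right) - 2\right) + 27\right) = 3 \left(- 30 \left(-5 - 2\right) + 27\right) = 3 \left(\left(-30\right) \left(-7\right) + 27\right) = 3 \left(210 + 27\right) = 3 \cdot 237 = 711$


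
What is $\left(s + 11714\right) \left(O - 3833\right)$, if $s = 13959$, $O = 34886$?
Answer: $797223669$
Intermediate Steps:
$\left(s + 11714\right) \left(O - 3833\right) = \left(13959 + 11714\right) \left(34886 - 3833\right) = 25673 \cdot 31053 = 797223669$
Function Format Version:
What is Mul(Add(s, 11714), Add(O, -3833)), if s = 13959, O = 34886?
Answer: 797223669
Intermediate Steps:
Mul(Add(s, 11714), Add(O, -3833)) = Mul(Add(13959, 11714), Add(34886, -3833)) = Mul(25673, 31053) = 797223669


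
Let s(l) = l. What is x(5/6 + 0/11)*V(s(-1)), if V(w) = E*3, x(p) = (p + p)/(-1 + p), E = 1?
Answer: -30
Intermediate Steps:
x(p) = 2*p/(-1 + p) (x(p) = (2*p)/(-1 + p) = 2*p/(-1 + p))
V(w) = 3 (V(w) = 1*3 = 3)
x(5/6 + 0/11)*V(s(-1)) = (2*(5/6 + 0/11)/(-1 + (5/6 + 0/11)))*3 = (2*(5*(⅙) + 0*(1/11))/(-1 + (5*(⅙) + 0*(1/11))))*3 = (2*(⅚ + 0)/(-1 + (⅚ + 0)))*3 = (2*(⅚)/(-1 + ⅚))*3 = (2*(⅚)/(-⅙))*3 = (2*(⅚)*(-6))*3 = -10*3 = -30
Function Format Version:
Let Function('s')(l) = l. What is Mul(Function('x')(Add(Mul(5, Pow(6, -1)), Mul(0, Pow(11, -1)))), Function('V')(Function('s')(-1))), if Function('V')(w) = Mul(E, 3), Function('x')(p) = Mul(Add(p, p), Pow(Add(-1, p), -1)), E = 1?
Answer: -30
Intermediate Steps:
Function('x')(p) = Mul(2, p, Pow(Add(-1, p), -1)) (Function('x')(p) = Mul(Mul(2, p), Pow(Add(-1, p), -1)) = Mul(2, p, Pow(Add(-1, p), -1)))
Function('V')(w) = 3 (Function('V')(w) = Mul(1, 3) = 3)
Mul(Function('x')(Add(Mul(5, Pow(6, -1)), Mul(0, Pow(11, -1)))), Function('V')(Function('s')(-1))) = Mul(Mul(2, Add(Mul(5, Pow(6, -1)), Mul(0, Pow(11, -1))), Pow(Add(-1, Add(Mul(5, Pow(6, -1)), Mul(0, Pow(11, -1)))), -1)), 3) = Mul(Mul(2, Add(Mul(5, Rational(1, 6)), Mul(0, Rational(1, 11))), Pow(Add(-1, Add(Mul(5, Rational(1, 6)), Mul(0, Rational(1, 11)))), -1)), 3) = Mul(Mul(2, Add(Rational(5, 6), 0), Pow(Add(-1, Add(Rational(5, 6), 0)), -1)), 3) = Mul(Mul(2, Rational(5, 6), Pow(Add(-1, Rational(5, 6)), -1)), 3) = Mul(Mul(2, Rational(5, 6), Pow(Rational(-1, 6), -1)), 3) = Mul(Mul(2, Rational(5, 6), -6), 3) = Mul(-10, 3) = -30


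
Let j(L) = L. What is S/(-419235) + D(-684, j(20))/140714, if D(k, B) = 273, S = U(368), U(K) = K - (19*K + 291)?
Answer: 545107/29570042 ≈ 0.018434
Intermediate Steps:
U(K) = -291 - 18*K (U(K) = K - (291 + 19*K) = K + (-291 - 19*K) = -291 - 18*K)
S = -6915 (S = -291 - 18*368 = -291 - 6624 = -6915)
S/(-419235) + D(-684, j(20))/140714 = -6915/(-419235) + 273/140714 = -6915*(-1/419235) + 273*(1/140714) = 461/27949 + 39/20102 = 545107/29570042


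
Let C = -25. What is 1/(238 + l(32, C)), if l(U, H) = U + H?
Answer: 1/245 ≈ 0.0040816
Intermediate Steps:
l(U, H) = H + U
1/(238 + l(32, C)) = 1/(238 + (-25 + 32)) = 1/(238 + 7) = 1/245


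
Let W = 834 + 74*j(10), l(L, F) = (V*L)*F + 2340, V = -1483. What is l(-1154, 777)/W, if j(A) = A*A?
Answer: 664873077/4117 ≈ 1.6149e+5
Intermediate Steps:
l(L, F) = 2340 - 1483*F*L (l(L, F) = (-1483*L)*F + 2340 = -1483*F*L + 2340 = 2340 - 1483*F*L)
j(A) = A²
W = 8234 (W = 834 + 74*10² = 834 + 74*100 = 834 + 7400 = 8234)
l(-1154, 777)/W = (2340 - 1483*777*(-1154))/8234 = (2340 + 1329743814)*(1/8234) = 1329746154*(1/8234) = 664873077/4117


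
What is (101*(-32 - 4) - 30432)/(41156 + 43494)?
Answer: -17034/42325 ≈ -0.40246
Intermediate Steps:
(101*(-32 - 4) - 30432)/(41156 + 43494) = (101*(-36) - 30432)/84650 = (-3636 - 30432)*(1/84650) = -34068*1/84650 = -17034/42325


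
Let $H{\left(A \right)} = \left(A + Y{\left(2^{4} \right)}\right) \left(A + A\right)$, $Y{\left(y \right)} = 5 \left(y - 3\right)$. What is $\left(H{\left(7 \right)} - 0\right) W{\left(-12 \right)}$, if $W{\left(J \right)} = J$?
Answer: $-12096$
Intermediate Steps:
$Y{\left(y \right)} = -15 + 5 y$ ($Y{\left(y \right)} = 5 \left(-3 + y\right) = -15 + 5 y$)
$H{\left(A \right)} = 2 A \left(65 + A\right)$ ($H{\left(A \right)} = \left(A - \left(15 - 5 \cdot 2^{4}\right)\right) \left(A + A\right) = \left(A + \left(-15 + 5 \cdot 16\right)\right) 2 A = \left(A + \left(-15 + 80\right)\right) 2 A = \left(A + 65\right) 2 A = \left(65 + A\right) 2 A = 2 A \left(65 + A\right)$)
$\left(H{\left(7 \right)} - 0\right) W{\left(-12 \right)} = \left(2 \cdot 7 \left(65 + 7\right) - 0\right) \left(-12\right) = \left(2 \cdot 7 \cdot 72 + \left(-52 + 52\right)\right) \left(-12\right) = \left(1008 + 0\right) \left(-12\right) = 1008 \left(-12\right) = -12096$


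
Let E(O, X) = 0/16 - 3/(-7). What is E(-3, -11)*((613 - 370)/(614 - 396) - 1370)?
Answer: -127893/218 ≈ -586.67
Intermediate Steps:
E(O, X) = 3/7 (E(O, X) = 0*(1/16) - 3*(-⅐) = 0 + 3/7 = 3/7)
E(-3, -11)*((613 - 370)/(614 - 396) - 1370) = 3*((613 - 370)/(614 - 396) - 1370)/7 = 3*(243/218 - 1370)/7 = (3/7)*(-298417/218) = -127893/218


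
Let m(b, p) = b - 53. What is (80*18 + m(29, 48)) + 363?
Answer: 1779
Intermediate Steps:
m(b, p) = -53 + b
(80*18 + m(29, 48)) + 363 = (80*18 + (-53 + 29)) + 363 = (1440 - 24) + 363 = 1416 + 363 = 1779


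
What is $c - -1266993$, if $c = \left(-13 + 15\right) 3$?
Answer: $1266999$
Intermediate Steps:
$c = 6$ ($c = 2 \cdot 3 = 6$)
$c - -1266993 = 6 - -1266993 = 6 + 1266993 = 1266999$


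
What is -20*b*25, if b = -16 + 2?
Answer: 7000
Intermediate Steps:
b = -14
-20*b*25 = -20*(-14)*25 = 280*25 = 7000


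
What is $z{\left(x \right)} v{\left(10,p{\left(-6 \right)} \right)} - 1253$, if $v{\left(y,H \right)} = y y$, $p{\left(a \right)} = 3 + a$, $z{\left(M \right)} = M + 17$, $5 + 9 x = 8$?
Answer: $\frac{1441}{3} \approx 480.33$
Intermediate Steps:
$x = \frac{1}{3}$ ($x = - \frac{5}{9} + \frac{1}{9} \cdot 8 = - \frac{5}{9} + \frac{8}{9} = \frac{1}{3} \approx 0.33333$)
$z{\left(M \right)} = 17 + M$
$v{\left(y,H \right)} = y^{2}$
$z{\left(x \right)} v{\left(10,p{\left(-6 \right)} \right)} - 1253 = \left(17 + \frac{1}{3}\right) 10^{2} - 1253 = \frac{52}{3} \cdot 100 - 1253 = \frac{5200}{3} - 1253 = \frac{1441}{3}$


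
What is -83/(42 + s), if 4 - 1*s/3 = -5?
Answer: -83/69 ≈ -1.2029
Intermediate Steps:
s = 27 (s = 12 - 3*(-5) = 12 + 15 = 27)
-83/(42 + s) = -83/(42 + 27) = -83/69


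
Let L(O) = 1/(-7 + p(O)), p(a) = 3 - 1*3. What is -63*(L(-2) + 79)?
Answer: -4968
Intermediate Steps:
p(a) = 0 (p(a) = 3 - 3 = 0)
L(O) = -⅐ (L(O) = 1/(-7 + 0) = 1/(-7) = -⅐)
-63*(L(-2) + 79) = -63*(-⅐ + 79) = -63*552/7 = -4968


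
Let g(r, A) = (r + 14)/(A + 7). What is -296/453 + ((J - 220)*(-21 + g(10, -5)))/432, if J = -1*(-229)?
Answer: -6095/7248 ≈ -0.84092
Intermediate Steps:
g(r, A) = (14 + r)/(7 + A)
J = 229
-296/453 + ((J - 220)*(-21 + g(10, -5)))/432 = -296/453 + ((229 - 220)*(-21 + (14 + 10)/(7 - 5)))/432 = -296*1/453 + (9*(-21 + 24/2))*(1/432) = -296/453 + (9*(-21 + (½)*24))*(1/432) = -296/453 + (9*(-21 + 12))*(1/432) = -296/453 + (9*(-9))*(1/432) = -296/453 - 81*1/432 = -296/453 - 3/16 = -6095/7248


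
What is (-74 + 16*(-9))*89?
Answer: -19402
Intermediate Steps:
(-74 + 16*(-9))*89 = (-74 - 144)*89 = -218*89 = -19402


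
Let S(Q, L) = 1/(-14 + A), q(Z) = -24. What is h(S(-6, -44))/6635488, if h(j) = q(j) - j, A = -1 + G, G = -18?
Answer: -791/218971104 ≈ -3.6123e-6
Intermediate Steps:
A = -19 (A = -1 - 18 = -19)
S(Q, L) = -1/33 (S(Q, L) = 1/(-14 - 19) = 1/(-33) = -1/33)
h(j) = -24 - j
h(S(-6, -44))/6635488 = (-24 - 1*(-1/33))/6635488 = (-24 + 1/33)*(1/6635488) = -791/33*1/6635488 = -791/218971104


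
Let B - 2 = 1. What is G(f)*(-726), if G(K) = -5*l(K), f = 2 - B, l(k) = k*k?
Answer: 3630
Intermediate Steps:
B = 3 (B = 2 + 1 = 3)
l(k) = k²
f = -1 (f = 2 - 1*3 = 2 - 3 = -1)
G(K) = -5*K²
G(f)*(-726) = -5*(-1)²*(-726) = -5*1*(-726) = -5*(-726) = 3630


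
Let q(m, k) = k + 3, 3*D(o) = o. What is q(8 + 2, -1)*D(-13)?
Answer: -26/3 ≈ -8.6667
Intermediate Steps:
D(o) = o/3
q(m, k) = 3 + k
q(8 + 2, -1)*D(-13) = (3 - 1)*((⅓)*(-13)) = 2*(-13/3) = -26/3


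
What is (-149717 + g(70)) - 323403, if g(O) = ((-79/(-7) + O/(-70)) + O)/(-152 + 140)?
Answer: -19871321/42 ≈ -4.7313e+5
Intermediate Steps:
g(O) = -79/84 - 23*O/280 (g(O) = ((-79*(-1/7) + O*(-1/70)) + O)/(-12) = ((79/7 - O/70) + O)*(-1/12) = (79/7 + 69*O/70)*(-1/12) = -79/84 - 23*O/280)
(-149717 + g(70)) - 323403 = (-149717 + (-79/84 - 23/280*70)) - 323403 = (-149717 + (-79/84 - 23/4)) - 323403 = (-149717 - 281/42) - 323403 = -6288395/42 - 323403 = -19871321/42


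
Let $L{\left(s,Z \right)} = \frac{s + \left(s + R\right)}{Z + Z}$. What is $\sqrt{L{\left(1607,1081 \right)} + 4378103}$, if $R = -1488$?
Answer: $\frac{\sqrt{5116081352686}}{1081} \approx 2092.4$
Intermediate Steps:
$L{\left(s,Z \right)} = \frac{-1488 + 2 s}{2 Z}$ ($L{\left(s,Z \right)} = \frac{s + \left(s - 1488\right)}{Z + Z} = \frac{s + \left(-1488 + s\right)}{2 Z} = \left(-1488 + 2 s\right) \frac{1}{2 Z} = \frac{-1488 + 2 s}{2 Z}$)
$\sqrt{L{\left(1607,1081 \right)} + 4378103} = \sqrt{\frac{-744 + 1607}{1081} + 4378103} = \sqrt{\frac{1}{1081} \cdot 863 + 4378103} = \sqrt{\frac{863}{1081} + 4378103} = \sqrt{\frac{4732730206}{1081}} = \frac{\sqrt{5116081352686}}{1081}$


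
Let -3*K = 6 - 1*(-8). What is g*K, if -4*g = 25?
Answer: 175/6 ≈ 29.167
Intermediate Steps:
g = -25/4 (g = -¼*25 = -25/4 ≈ -6.2500)
K = -14/3 (K = -(6 - 1*(-8))/3 = -(6 + 8)/3 = -⅓*14 = -14/3 ≈ -4.6667)
g*K = -25/4*(-14/3) = 175/6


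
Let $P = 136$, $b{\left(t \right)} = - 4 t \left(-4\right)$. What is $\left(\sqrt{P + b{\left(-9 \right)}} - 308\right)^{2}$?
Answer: $94856 - 1232 i \sqrt{2} \approx 94856.0 - 1742.3 i$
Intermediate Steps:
$b{\left(t \right)} = 16 t$
$\left(\sqrt{P + b{\left(-9 \right)}} - 308\right)^{2} = \left(\sqrt{136 + 16 \left(-9\right)} - 308\right)^{2} = \left(\sqrt{136 - 144} - 308\right)^{2} = \left(\sqrt{-8} - 308\right)^{2} = \left(2 i \sqrt{2} - 308\right)^{2} = \left(-308 + 2 i \sqrt{2}\right)^{2}$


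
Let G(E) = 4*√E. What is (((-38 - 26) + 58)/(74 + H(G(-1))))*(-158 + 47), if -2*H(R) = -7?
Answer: 1332/155 ≈ 8.5936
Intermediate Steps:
H(R) = 7/2 (H(R) = -½*(-7) = 7/2)
(((-38 - 26) + 58)/(74 + H(G(-1))))*(-158 + 47) = (((-38 - 26) + 58)/(74 + 7/2))*(-158 + 47) = ((-64 + 58)/(155/2))*(-111) = -6*2/155*(-111) = -12/155*(-111) = 1332/155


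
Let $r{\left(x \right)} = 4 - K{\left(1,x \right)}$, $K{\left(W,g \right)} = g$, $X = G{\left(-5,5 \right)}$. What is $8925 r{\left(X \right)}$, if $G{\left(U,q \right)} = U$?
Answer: $80325$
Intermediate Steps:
$X = -5$
$r{\left(x \right)} = 4 - x$
$8925 r{\left(X \right)} = 8925 \left(4 - -5\right) = 8925 \left(4 + 5\right) = 8925 \cdot 9 = 80325$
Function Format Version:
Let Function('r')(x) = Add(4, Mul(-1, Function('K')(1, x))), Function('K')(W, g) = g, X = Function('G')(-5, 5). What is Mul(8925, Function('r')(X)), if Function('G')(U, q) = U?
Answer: 80325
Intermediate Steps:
X = -5
Function('r')(x) = Add(4, Mul(-1, x))
Mul(8925, Function('r')(X)) = Mul(8925, Add(4, Mul(-1, -5))) = Mul(8925, Add(4, 5)) = Mul(8925, 9) = 80325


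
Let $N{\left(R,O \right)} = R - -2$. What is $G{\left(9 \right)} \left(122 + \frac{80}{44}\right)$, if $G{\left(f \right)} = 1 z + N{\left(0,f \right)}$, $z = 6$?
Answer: $\frac{10896}{11} \approx 990.54$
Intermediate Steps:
$N{\left(R,O \right)} = 2 + R$ ($N{\left(R,O \right)} = R + 2 = 2 + R$)
$G{\left(f \right)} = 8$ ($G{\left(f \right)} = 1 \cdot 6 + \left(2 + 0\right) = 6 + 2 = 8$)
$G{\left(9 \right)} \left(122 + \frac{80}{44}\right) = 8 \left(122 + \frac{80}{44}\right) = 8 \left(122 + 80 \cdot \frac{1}{44}\right) = 8 \left(122 + \frac{20}{11}\right) = 8 \cdot \frac{1362}{11} = \frac{10896}{11}$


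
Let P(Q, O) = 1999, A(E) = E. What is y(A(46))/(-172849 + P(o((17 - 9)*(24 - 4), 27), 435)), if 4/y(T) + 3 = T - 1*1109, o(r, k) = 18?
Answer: 1/45531525 ≈ 2.1963e-8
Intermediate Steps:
y(T) = 4/(-1112 + T) (y(T) = 4/(-3 + (T - 1*1109)) = 4/(-3 + (T - 1109)) = 4/(-3 + (-1109 + T)) = 4/(-1112 + T))
y(A(46))/(-172849 + P(o((17 - 9)*(24 - 4), 27), 435)) = (4/(-1112 + 46))/(-172849 + 1999) = (4/(-1066))/(-170850) = (4*(-1/1066))*(-1/170850) = -2/533*(-1/170850) = 1/45531525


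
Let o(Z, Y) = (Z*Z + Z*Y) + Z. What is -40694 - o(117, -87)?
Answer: -44321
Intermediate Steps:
o(Z, Y) = Z + Z**2 + Y*Z (o(Z, Y) = (Z**2 + Y*Z) + Z = Z + Z**2 + Y*Z)
-40694 - o(117, -87) = -40694 - 117*(1 - 87 + 117) = -40694 - 117*31 = -40694 - 1*3627 = -40694 - 3627 = -44321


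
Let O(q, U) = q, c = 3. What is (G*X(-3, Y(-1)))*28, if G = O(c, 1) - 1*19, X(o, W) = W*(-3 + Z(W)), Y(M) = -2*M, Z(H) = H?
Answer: 896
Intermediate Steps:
X(o, W) = W*(-3 + W)
G = -16 (G = 3 - 1*19 = 3 - 19 = -16)
(G*X(-3, Y(-1)))*28 = -16*(-2*(-1))*(-3 - 2*(-1))*28 = -32*(-3 + 2)*28 = -32*(-1)*28 = -16*(-2)*28 = 32*28 = 896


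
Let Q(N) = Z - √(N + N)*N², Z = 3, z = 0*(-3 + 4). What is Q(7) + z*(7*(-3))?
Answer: 3 - 49*√14 ≈ -180.34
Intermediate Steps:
z = 0 (z = 0*1 = 0)
Q(N) = 3 - √2*N^(5/2) (Q(N) = 3 - √(N + N)*N² = 3 - √(2*N)*N² = 3 - √2*√N*N² = 3 - √2*N^(5/2))
Q(7) + z*(7*(-3)) = (3 - √2*7^(5/2)) + 0*(7*(-3)) = (3 - √2*49*√7) + 0*(-21) = (3 - 49*√14) + 0 = 3 - 49*√14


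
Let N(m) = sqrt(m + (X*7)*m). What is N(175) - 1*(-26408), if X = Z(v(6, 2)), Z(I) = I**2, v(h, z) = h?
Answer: 26408 + 5*sqrt(1771) ≈ 26618.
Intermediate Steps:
X = 36 (X = 6**2 = 36)
N(m) = sqrt(253)*sqrt(m) (N(m) = sqrt(m + (36*7)*m) = sqrt(m + 252*m) = sqrt(253*m) = sqrt(253)*sqrt(m))
N(175) - 1*(-26408) = sqrt(253)*sqrt(175) - 1*(-26408) = sqrt(253)*(5*sqrt(7)) + 26408 = 5*sqrt(1771) + 26408 = 26408 + 5*sqrt(1771)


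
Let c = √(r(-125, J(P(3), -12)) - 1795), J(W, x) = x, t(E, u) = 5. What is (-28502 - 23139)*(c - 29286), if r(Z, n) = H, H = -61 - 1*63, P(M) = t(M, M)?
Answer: 1512358326 - 51641*I*√1919 ≈ 1.5124e+9 - 2.2622e+6*I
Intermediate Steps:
P(M) = 5
H = -124 (H = -61 - 63 = -124)
r(Z, n) = -124
c = I*√1919 (c = √(-124 - 1795) = √(-1919) = I*√1919 ≈ 43.806*I)
(-28502 - 23139)*(c - 29286) = (-28502 - 23139)*(I*√1919 - 29286) = -51641*(-29286 + I*√1919) = 1512358326 - 51641*I*√1919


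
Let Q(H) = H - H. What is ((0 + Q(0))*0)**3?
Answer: 0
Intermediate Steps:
Q(H) = 0
((0 + Q(0))*0)**3 = ((0 + 0)*0)**3 = (0*0)**3 = 0**3 = 0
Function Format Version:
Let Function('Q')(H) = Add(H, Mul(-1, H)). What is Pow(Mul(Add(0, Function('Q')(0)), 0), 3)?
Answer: 0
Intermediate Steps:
Function('Q')(H) = 0
Pow(Mul(Add(0, Function('Q')(0)), 0), 3) = Pow(Mul(Add(0, 0), 0), 3) = Pow(Mul(0, 0), 3) = Pow(0, 3) = 0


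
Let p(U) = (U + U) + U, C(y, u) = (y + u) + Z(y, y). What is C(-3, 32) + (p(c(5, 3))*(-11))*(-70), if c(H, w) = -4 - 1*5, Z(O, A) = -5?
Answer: -20766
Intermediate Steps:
c(H, w) = -9 (c(H, w) = -4 - 5 = -9)
C(y, u) = -5 + u + y (C(y, u) = (y + u) - 5 = (u + y) - 5 = -5 + u + y)
p(U) = 3*U (p(U) = 2*U + U = 3*U)
C(-3, 32) + (p(c(5, 3))*(-11))*(-70) = (-5 + 32 - 3) + ((3*(-9))*(-11))*(-70) = 24 - 27*(-11)*(-70) = 24 + 297*(-70) = 24 - 20790 = -20766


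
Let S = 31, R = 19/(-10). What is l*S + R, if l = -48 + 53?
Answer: 1531/10 ≈ 153.10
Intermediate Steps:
R = -19/10 (R = 19*(-⅒) = -19/10 ≈ -1.9000)
l = 5
l*S + R = 5*31 - 19/10 = 155 - 19/10 = 1531/10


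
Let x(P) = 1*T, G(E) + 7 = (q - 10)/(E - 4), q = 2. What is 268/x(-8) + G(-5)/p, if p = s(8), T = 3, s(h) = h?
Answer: 6377/72 ≈ 88.569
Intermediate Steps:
p = 8
G(E) = -7 - 8/(-4 + E) (G(E) = -7 + (2 - 10)/(E - 4) = -7 - 8/(-4 + E))
x(P) = 3 (x(P) = 1*3 = 3)
268/x(-8) + G(-5)/p = 268/3 + ((20 - 7*(-5))/(-4 - 5))/8 = 268*(1/3) + ((20 + 35)/(-9))*(1/8) = 268/3 - 1/9*55*(1/8) = 268/3 - 55/9*1/8 = 268/3 - 55/72 = 6377/72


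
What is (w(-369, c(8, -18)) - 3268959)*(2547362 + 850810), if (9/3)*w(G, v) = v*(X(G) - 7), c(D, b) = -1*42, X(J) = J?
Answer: -11090596965540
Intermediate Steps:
c(D, b) = -42
w(G, v) = v*(-7 + G)/3 (w(G, v) = (v*(G - 7))/3 = (v*(-7 + G))/3 = v*(-7 + G)/3)
(w(-369, c(8, -18)) - 3268959)*(2547362 + 850810) = ((⅓)*(-42)*(-7 - 369) - 3268959)*(2547362 + 850810) = ((⅓)*(-42)*(-376) - 3268959)*3398172 = (5264 - 3268959)*3398172 = -3263695*3398172 = -11090596965540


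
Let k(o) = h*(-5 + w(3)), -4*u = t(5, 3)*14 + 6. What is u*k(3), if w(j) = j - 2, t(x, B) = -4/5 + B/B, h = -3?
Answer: -132/5 ≈ -26.400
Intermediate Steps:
t(x, B) = ⅕ (t(x, B) = -4*⅕ + 1 = -⅘ + 1 = ⅕)
w(j) = -2 + j
u = -11/5 (u = -((⅕)*14 + 6)/4 = -(14/5 + 6)/4 = -¼*44/5 = -11/5 ≈ -2.2000)
k(o) = 12 (k(o) = -3*(-5 + (-2 + 3)) = -3*(-5 + 1) = -3*(-4) = 12)
u*k(3) = -11/5*12 = -132/5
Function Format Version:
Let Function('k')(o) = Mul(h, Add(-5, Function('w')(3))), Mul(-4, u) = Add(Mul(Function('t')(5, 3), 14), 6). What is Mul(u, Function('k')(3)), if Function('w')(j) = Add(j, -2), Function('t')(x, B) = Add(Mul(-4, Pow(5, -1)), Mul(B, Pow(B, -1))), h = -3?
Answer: Rational(-132, 5) ≈ -26.400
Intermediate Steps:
Function('t')(x, B) = Rational(1, 5) (Function('t')(x, B) = Add(Mul(-4, Rational(1, 5)), 1) = Add(Rational(-4, 5), 1) = Rational(1, 5))
Function('w')(j) = Add(-2, j)
u = Rational(-11, 5) (u = Mul(Rational(-1, 4), Add(Mul(Rational(1, 5), 14), 6)) = Mul(Rational(-1, 4), Add(Rational(14, 5), 6)) = Mul(Rational(-1, 4), Rational(44, 5)) = Rational(-11, 5) ≈ -2.2000)
Function('k')(o) = 12 (Function('k')(o) = Mul(-3, Add(-5, Add(-2, 3))) = Mul(-3, Add(-5, 1)) = Mul(-3, -4) = 12)
Mul(u, Function('k')(3)) = Mul(Rational(-11, 5), 12) = Rational(-132, 5)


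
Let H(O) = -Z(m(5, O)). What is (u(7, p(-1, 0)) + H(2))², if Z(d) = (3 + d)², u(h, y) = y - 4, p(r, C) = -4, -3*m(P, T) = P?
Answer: 7744/81 ≈ 95.605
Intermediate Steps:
m(P, T) = -P/3
u(h, y) = -4 + y
H(O) = -16/9 (H(O) = -(3 - ⅓*5)² = -(3 - 5/3)² = -(4/3)² = -1*16/9 = -16/9)
(u(7, p(-1, 0)) + H(2))² = ((-4 - 4) - 16/9)² = (-8 - 16/9)² = (-88/9)² = 7744/81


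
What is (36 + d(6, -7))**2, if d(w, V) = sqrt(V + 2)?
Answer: (36 + I*sqrt(5))**2 ≈ 1291.0 + 161.0*I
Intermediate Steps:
d(w, V) = sqrt(2 + V)
(36 + d(6, -7))**2 = (36 + sqrt(2 - 7))**2 = (36 + sqrt(-5))**2 = (36 + I*sqrt(5))**2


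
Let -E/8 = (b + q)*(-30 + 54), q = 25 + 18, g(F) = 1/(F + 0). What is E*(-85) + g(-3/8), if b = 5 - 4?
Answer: 2154232/3 ≈ 7.1808e+5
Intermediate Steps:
g(F) = 1/F
q = 43
b = 1
E = -8448 (E = -8*(1 + 43)*(-30 + 54) = -352*24 = -8*1056 = -8448)
E*(-85) + g(-3/8) = -8448*(-85) + 1/(-3/8) = 718080 + 1/(-3*1/8) = 718080 + 1/(-3/8) = 718080 - 8/3 = 2154232/3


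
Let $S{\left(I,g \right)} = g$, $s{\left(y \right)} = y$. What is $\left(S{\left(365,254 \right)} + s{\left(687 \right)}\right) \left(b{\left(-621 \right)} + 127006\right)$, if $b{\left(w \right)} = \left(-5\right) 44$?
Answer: $119305626$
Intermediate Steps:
$b{\left(w \right)} = -220$
$\left(S{\left(365,254 \right)} + s{\left(687 \right)}\right) \left(b{\left(-621 \right)} + 127006\right) = \left(254 + 687\right) \left(-220 + 127006\right) = 941 \cdot 126786 = 119305626$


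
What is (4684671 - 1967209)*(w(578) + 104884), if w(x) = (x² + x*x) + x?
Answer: 2102310127060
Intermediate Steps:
w(x) = x + 2*x² (w(x) = (x² + x²) + x = 2*x² + x = x + 2*x²)
(4684671 - 1967209)*(w(578) + 104884) = (4684671 - 1967209)*(578*(1 + 2*578) + 104884) = 2717462*(578*(1 + 1156) + 104884) = 2717462*(578*1157 + 104884) = 2717462*(668746 + 104884) = 2717462*773630 = 2102310127060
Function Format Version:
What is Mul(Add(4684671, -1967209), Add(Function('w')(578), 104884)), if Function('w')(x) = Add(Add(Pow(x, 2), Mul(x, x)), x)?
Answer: 2102310127060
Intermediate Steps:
Function('w')(x) = Add(x, Mul(2, Pow(x, 2))) (Function('w')(x) = Add(Add(Pow(x, 2), Pow(x, 2)), x) = Add(Mul(2, Pow(x, 2)), x) = Add(x, Mul(2, Pow(x, 2))))
Mul(Add(4684671, -1967209), Add(Function('w')(578), 104884)) = Mul(Add(4684671, -1967209), Add(Mul(578, Add(1, Mul(2, 578))), 104884)) = Mul(2717462, Add(Mul(578, Add(1, 1156)), 104884)) = Mul(2717462, Add(Mul(578, 1157), 104884)) = Mul(2717462, Add(668746, 104884)) = Mul(2717462, 773630) = 2102310127060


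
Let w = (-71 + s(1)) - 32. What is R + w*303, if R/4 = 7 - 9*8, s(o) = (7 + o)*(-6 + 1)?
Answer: -43589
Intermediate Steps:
s(o) = -35 - 5*o (s(o) = (7 + o)*(-5) = -35 - 5*o)
R = -260 (R = 4*(7 - 9*8) = 4*(7 - 72) = 4*(-65) = -260)
w = -143 (w = (-71 + (-35 - 5*1)) - 32 = (-71 + (-35 - 5)) - 32 = (-71 - 40) - 32 = -111 - 32 = -143)
R + w*303 = -260 - 143*303 = -260 - 43329 = -43589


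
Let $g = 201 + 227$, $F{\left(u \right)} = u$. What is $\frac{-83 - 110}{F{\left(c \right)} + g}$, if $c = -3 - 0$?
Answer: $- \frac{193}{425} \approx -0.45412$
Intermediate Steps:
$c = -3$ ($c = -3 + 0 = -3$)
$g = 428$
$\frac{-83 - 110}{F{\left(c \right)} + g} = \frac{-83 - 110}{-3 + 428} = - \frac{193}{425}$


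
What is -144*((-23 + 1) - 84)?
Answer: 15264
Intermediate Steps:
-144*((-23 + 1) - 84) = -144*(-22 - 84) = -144*(-106) = 15264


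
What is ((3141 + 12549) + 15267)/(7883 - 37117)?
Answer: -30957/29234 ≈ -1.0589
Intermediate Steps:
((3141 + 12549) + 15267)/(7883 - 37117) = (15690 + 15267)/(-29234) = 30957*(-1/29234) = -30957/29234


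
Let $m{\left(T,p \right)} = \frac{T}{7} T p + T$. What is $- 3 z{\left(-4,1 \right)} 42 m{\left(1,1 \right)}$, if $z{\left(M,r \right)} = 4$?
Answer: $-576$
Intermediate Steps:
$m{\left(T,p \right)} = T + \frac{p T^{2}}{7}$ ($m{\left(T,p \right)} = T \frac{1}{7} T p + T = \frac{T}{7} T p + T = \frac{T^{2}}{7} p + T = \frac{p T^{2}}{7} + T = T + \frac{p T^{2}}{7}$)
$- 3 z{\left(-4,1 \right)} 42 m{\left(1,1 \right)} = \left(-3\right) 4 \cdot 42 \cdot \frac{1}{7} \cdot 1 \left(7 + 1 \cdot 1\right) = \left(-12\right) 42 \cdot \frac{1}{7} \cdot 1 \left(7 + 1\right) = - 504 \cdot \frac{1}{7} \cdot 1 \cdot 8 = \left(-504\right) \frac{8}{7} = -576$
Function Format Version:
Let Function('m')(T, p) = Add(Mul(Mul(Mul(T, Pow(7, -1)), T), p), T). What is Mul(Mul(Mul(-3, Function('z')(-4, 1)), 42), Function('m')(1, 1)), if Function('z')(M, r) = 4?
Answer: -576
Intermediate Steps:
Function('m')(T, p) = Add(T, Mul(Rational(1, 7), p, Pow(T, 2))) (Function('m')(T, p) = Add(Mul(Mul(Mul(T, Rational(1, 7)), T), p), T) = Add(Mul(Mul(Mul(Rational(1, 7), T), T), p), T) = Add(Mul(Mul(Rational(1, 7), Pow(T, 2)), p), T) = Add(Mul(Rational(1, 7), p, Pow(T, 2)), T) = Add(T, Mul(Rational(1, 7), p, Pow(T, 2))))
Mul(Mul(Mul(-3, Function('z')(-4, 1)), 42), Function('m')(1, 1)) = Mul(Mul(Mul(-3, 4), 42), Mul(Rational(1, 7), 1, Add(7, Mul(1, 1)))) = Mul(Mul(-12, 42), Mul(Rational(1, 7), 1, Add(7, 1))) = Mul(-504, Mul(Rational(1, 7), 1, 8)) = Mul(-504, Rational(8, 7)) = -576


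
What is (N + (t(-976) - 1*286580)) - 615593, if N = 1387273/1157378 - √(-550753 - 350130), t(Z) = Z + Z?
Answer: -1046412996977/1157378 - I*√900883 ≈ -9.0412e+5 - 949.15*I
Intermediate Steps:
t(Z) = 2*Z
N = 1387273/1157378 - I*√900883 (N = 1387273*(1/1157378) - √(-900883) = 1387273/1157378 - I*√900883 ≈ 1.1986 - 949.15*I)
(N + (t(-976) - 1*286580)) - 615593 = ((1387273/1157378 - I*√900883) + (2*(-976) - 1*286580)) - 615593 = ((1387273/1157378 - I*√900883) + (-1952 - 286580)) - 615593 = ((1387273/1157378 - I*√900883) - 288532) - 615593 = (-333939201823/1157378 - I*√900883) - 615593 = -1046412996977/1157378 - I*√900883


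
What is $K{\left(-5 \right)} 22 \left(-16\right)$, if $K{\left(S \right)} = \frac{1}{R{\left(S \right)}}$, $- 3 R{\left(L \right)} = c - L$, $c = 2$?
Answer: $\frac{1056}{7} \approx 150.86$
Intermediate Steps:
$R{\left(L \right)} = - \frac{2}{3} + \frac{L}{3}$ ($R{\left(L \right)} = - \frac{2 - L}{3} = - \frac{2}{3} + \frac{L}{3}$)
$K{\left(S \right)} = \frac{1}{- \frac{2}{3} + \frac{S}{3}}$
$K{\left(-5 \right)} 22 \left(-16\right) = \frac{3}{-2 - 5} \cdot 22 \left(-16\right) = \frac{3}{-7} \cdot 22 \left(-16\right) = 3 \left(- \frac{1}{7}\right) 22 \left(-16\right) = \left(- \frac{3}{7}\right) 22 \left(-16\right) = \left(- \frac{66}{7}\right) \left(-16\right) = \frac{1056}{7}$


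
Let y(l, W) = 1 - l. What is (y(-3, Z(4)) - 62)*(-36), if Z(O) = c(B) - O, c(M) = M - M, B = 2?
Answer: 2088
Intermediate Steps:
c(M) = 0
Z(O) = -O (Z(O) = 0 - O = -O)
(y(-3, Z(4)) - 62)*(-36) = ((1 - 1*(-3)) - 62)*(-36) = ((1 + 3) - 62)*(-36) = (4 - 62)*(-36) = -58*(-36) = 2088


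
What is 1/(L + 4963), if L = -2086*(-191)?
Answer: 1/403389 ≈ 2.4790e-6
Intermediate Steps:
L = 398426
1/(L + 4963) = 1/(398426 + 4963) = 1/403389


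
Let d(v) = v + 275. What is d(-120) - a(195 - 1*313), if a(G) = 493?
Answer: -338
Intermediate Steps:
d(v) = 275 + v
d(-120) - a(195 - 1*313) = (275 - 120) - 1*493 = 155 - 493 = -338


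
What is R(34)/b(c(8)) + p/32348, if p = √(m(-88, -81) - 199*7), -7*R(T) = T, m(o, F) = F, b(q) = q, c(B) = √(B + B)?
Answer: -17/14 + I*√1474/32348 ≈ -1.2143 + 0.0011869*I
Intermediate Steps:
c(B) = √2*√B (c(B) = √(2*B) = √2*√B)
R(T) = -T/7
p = I*√1474 (p = √(-81 - 199*7) = √(-81 - 1393) = √(-1474) = I*√1474 ≈ 38.393*I)
R(34)/b(c(8)) + p/32348 = (-⅐*34)/((√2*√8)) + (I*√1474)/32348 = -34/(7*(√2*(2*√2))) + (I*√1474)*(1/32348) = -34/7/4 + I*√1474/32348 = -34/7*¼ + I*√1474/32348 = -17/14 + I*√1474/32348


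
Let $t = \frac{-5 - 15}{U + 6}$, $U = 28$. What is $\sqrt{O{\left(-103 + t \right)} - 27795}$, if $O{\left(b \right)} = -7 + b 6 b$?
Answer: $\frac{2 \sqrt{2642987}}{17} \approx 191.26$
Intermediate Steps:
$t = - \frac{10}{17}$ ($t = \frac{-5 - 15}{28 + 6} = - \frac{20}{34} = \left(-20\right) \frac{1}{34} = - \frac{10}{17} \approx -0.58823$)
$O{\left(b \right)} = -7 + 6 b^{2}$ ($O{\left(b \right)} = -7 + 6 b b = -7 + 6 b^{2}$)
$\sqrt{O{\left(-103 + t \right)} - 27795} = \sqrt{\left(-7 + 6 \left(-103 - \frac{10}{17}\right)^{2}\right) - 27795} = \sqrt{\left(-7 + 6 \left(- \frac{1761}{17}\right)^{2}\right) - 27795} = \sqrt{\left(-7 + 6 \cdot \frac{3101121}{289}\right) - 27795} = \sqrt{\left(-7 + \frac{18606726}{289}\right) - 27795} = \sqrt{\frac{18604703}{289} - 27795} = \sqrt{\frac{10571948}{289}} = \frac{2 \sqrt{2642987}}{17}$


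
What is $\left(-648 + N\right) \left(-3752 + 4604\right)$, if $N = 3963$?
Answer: $2824380$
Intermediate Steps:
$\left(-648 + N\right) \left(-3752 + 4604\right) = \left(-648 + 3963\right) \left(-3752 + 4604\right) = 3315 \cdot 852 = 2824380$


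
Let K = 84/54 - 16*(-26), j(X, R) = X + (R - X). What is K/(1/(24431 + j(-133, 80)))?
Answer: 92112338/9 ≈ 1.0235e+7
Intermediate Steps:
j(X, R) = R
K = 3758/9 (K = 84*(1/54) + 416 = 14/9 + 416 = 3758/9 ≈ 417.56)
K/(1/(24431 + j(-133, 80))) = 3758/(9*(1/(24431 + 80))) = 3758/(9*(1/24511)) = (3758/9)*24511 = 92112338/9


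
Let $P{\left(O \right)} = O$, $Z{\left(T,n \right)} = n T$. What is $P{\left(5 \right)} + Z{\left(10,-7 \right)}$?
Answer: $-65$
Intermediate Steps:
$Z{\left(T,n \right)} = T n$
$P{\left(5 \right)} + Z{\left(10,-7 \right)} = 5 + 10 \left(-7\right) = 5 - 70 = -65$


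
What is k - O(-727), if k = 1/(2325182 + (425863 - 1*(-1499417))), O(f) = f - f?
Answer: 1/4250462 ≈ 2.3527e-7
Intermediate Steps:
O(f) = 0
k = 1/4250462 (k = 1/(2325182 + (425863 + 1499417)) = 1/(2325182 + 1925280) = 1/4250462 ≈ 2.3527e-7)
k - O(-727) = 1/4250462 - 1*0 = 1/4250462 + 0 = 1/4250462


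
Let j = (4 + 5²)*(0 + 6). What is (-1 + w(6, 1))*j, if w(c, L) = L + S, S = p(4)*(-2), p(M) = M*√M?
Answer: -2784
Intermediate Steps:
p(M) = M^(3/2)
j = 174 (j = (4 + 25)*6 = 29*6 = 174)
S = -16 (S = 4^(3/2)*(-2) = 8*(-2) = -16)
w(c, L) = -16 + L (w(c, L) = L - 16 = -16 + L)
(-1 + w(6, 1))*j = (-1 + (-16 + 1))*174 = (-1 - 15)*174 = -16*174 = -2784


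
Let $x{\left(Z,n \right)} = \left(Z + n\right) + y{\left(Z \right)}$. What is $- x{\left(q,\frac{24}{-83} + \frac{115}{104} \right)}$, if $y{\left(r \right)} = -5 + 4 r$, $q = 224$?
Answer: $- \frac{9631729}{8632} \approx -1115.8$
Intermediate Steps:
$x{\left(Z,n \right)} = -5 + n + 5 Z$ ($x{\left(Z,n \right)} = \left(Z + n\right) + \left(-5 + 4 Z\right) = -5 + n + 5 Z$)
$- x{\left(q,\frac{24}{-83} + \frac{115}{104} \right)} = - (-5 + \left(\frac{24}{-83} + \frac{115}{104}\right) + 5 \cdot 224) = - (-5 + \left(24 \left(- \frac{1}{83}\right) + 115 \cdot \frac{1}{104}\right) + 1120) = - (-5 + \left(- \frac{24}{83} + \frac{115}{104}\right) + 1120) = - (-5 + \frac{7049}{8632} + 1120) = \left(-1\right) \frac{9631729}{8632} = - \frac{9631729}{8632}$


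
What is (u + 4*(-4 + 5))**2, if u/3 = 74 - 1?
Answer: 49729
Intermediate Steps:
u = 219 (u = 3*(74 - 1) = 3*73 = 219)
(u + 4*(-4 + 5))**2 = (219 + 4*(-4 + 5))**2 = (219 + 4*1)**2 = (219 + 4)**2 = 223**2 = 49729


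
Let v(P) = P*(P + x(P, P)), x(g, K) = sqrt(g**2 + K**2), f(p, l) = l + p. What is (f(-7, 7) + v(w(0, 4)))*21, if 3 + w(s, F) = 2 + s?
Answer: 21 - 21*sqrt(2) ≈ -8.6985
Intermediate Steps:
w(s, F) = -1 + s (w(s, F) = -3 + (2 + s) = -1 + s)
x(g, K) = sqrt(K**2 + g**2)
v(P) = P*(P + sqrt(2)*sqrt(P**2)) (v(P) = P*(P + sqrt(P**2 + P**2)) = P*(P + sqrt(2*P**2)) = P*(P + sqrt(2)*sqrt(P**2)))
(f(-7, 7) + v(w(0, 4)))*21 = ((7 - 7) + (-1 + 0)*((-1 + 0) + sqrt(2)*sqrt((-1 + 0)**2)))*21 = (0 - (-1 + sqrt(2)*sqrt((-1)**2)))*21 = (0 - (-1 + sqrt(2)*sqrt(1)))*21 = (0 - (-1 + sqrt(2)*1))*21 = (0 - (-1 + sqrt(2)))*21 = (0 + (1 - sqrt(2)))*21 = (1 - sqrt(2))*21 = 21 - 21*sqrt(2)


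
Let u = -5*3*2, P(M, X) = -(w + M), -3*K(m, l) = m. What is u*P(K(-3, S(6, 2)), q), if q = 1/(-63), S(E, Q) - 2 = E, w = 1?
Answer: 60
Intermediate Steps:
S(E, Q) = 2 + E
q = -1/63 ≈ -0.015873
K(m, l) = -m/3
P(M, X) = -1 - M (P(M, X) = -(1 + M) = -1 - M)
u = -30 (u = -15*2 = -30)
u*P(K(-3, S(6, 2)), q) = -30*(-1 - (-1)*(-3)/3) = -30*(-1 - 1*1) = -30*(-1 - 1) = -30*(-2) = 60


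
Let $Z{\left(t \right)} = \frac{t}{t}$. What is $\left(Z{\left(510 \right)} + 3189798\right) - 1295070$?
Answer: $1894729$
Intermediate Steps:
$Z{\left(t \right)} = 1$
$\left(Z{\left(510 \right)} + 3189798\right) - 1295070 = \left(1 + 3189798\right) - 1295070 = 3189799 - 1295070 = 1894729$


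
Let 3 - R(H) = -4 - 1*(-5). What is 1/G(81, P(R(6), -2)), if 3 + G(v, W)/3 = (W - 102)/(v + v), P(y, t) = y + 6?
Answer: -27/290 ≈ -0.093103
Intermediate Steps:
R(H) = 2 (R(H) = 3 - (-4 - 1*(-5)) = 3 - (-4 + 5) = 3 - 1*1 = 3 - 1 = 2)
P(y, t) = 6 + y
G(v, W) = -9 + 3*(-102 + W)/(2*v) (G(v, W) = -9 + 3*((W - 102)/(v + v)) = -9 + 3*((-102 + W)/((2*v))) = -9 + 3*((-102 + W)*(1/(2*v))) = -9 + 3*((-102 + W)/(2*v)) = -9 + 3*(-102 + W)/(2*v))
1/G(81, P(R(6), -2)) = 1/((3/2)*(-102 + (6 + 2) - 6*81)/81) = 1/((3/2)*(1/81)*(-102 + 8 - 486)) = 1/((3/2)*(1/81)*(-580)) = 1/(-290/27) = -27/290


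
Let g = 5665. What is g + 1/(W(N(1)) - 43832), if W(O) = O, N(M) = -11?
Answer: 248370594/43843 ≈ 5665.0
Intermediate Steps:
g + 1/(W(N(1)) - 43832) = 5665 + 1/(-11 - 43832) = 5665 + 1/(-43843) = 5665 - 1/43843 = 248370594/43843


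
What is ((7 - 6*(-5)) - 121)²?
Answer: 7056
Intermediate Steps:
((7 - 6*(-5)) - 121)² = ((7 + 30) - 121)² = (37 - 121)² = (-84)² = 7056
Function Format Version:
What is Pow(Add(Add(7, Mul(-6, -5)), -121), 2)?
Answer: 7056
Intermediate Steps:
Pow(Add(Add(7, Mul(-6, -5)), -121), 2) = Pow(Add(Add(7, 30), -121), 2) = Pow(Add(37, -121), 2) = Pow(-84, 2) = 7056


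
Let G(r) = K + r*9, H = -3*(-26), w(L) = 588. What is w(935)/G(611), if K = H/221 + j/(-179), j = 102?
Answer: 596428/5577599 ≈ 0.10693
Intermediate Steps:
H = 78
K = -660/3043 (K = 78/221 + 102/(-179) = 78*(1/221) + 102*(-1/179) = 6/17 - 102/179 = -660/3043 ≈ -0.21689)
G(r) = -660/3043 + 9*r (G(r) = -660/3043 + r*9 = -660/3043 + 9*r)
w(935)/G(611) = 588/(-660/3043 + 9*611) = 588/(-660/3043 + 5499) = 588/(16732797/3043) = 588*(3043/16732797) = 596428/5577599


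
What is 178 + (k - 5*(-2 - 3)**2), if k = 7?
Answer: 60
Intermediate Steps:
178 + (k - 5*(-2 - 3)**2) = 178 + (7 - 5*(-2 - 3)**2) = 178 + (7 - 5*(-5)**2) = 178 + (7 - 5*25) = 178 + (7 - 125) = 178 - 118 = 60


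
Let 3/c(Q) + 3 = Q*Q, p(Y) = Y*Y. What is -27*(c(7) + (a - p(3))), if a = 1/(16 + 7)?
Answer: 11043/46 ≈ 240.07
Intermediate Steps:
a = 1/23 ≈ 0.043478
p(Y) = Y**2
c(Q) = 3/(-3 + Q**2) (c(Q) = 3/(-3 + Q*Q) = 3/(-3 + Q**2))
-27*(c(7) + (a - p(3))) = -27*(3/(-3 + 7**2) + (1/23 - 1*3**2)) = -27*(3/(-3 + 49) + (1/23 - 1*9)) = -27*(3/46 + (1/23 - 9)) = -27*(3*(1/46) - 206/23) = -27*(3/46 - 206/23) = -27*(-409/46) = 11043/46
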